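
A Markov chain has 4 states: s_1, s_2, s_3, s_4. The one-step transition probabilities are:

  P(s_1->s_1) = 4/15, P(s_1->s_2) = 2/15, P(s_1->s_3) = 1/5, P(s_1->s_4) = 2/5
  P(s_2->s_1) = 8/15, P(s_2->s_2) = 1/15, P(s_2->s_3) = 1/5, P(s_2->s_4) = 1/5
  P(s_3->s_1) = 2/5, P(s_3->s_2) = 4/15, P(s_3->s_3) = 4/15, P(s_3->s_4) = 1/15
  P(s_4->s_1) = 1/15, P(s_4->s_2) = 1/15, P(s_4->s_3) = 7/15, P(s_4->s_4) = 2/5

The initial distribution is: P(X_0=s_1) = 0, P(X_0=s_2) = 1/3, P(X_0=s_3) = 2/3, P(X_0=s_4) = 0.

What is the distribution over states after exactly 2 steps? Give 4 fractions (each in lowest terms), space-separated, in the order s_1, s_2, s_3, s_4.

Propagating the distribution step by step (d_{t+1} = d_t * P):
d_0 = (s_1=0, s_2=1/3, s_3=2/3, s_4=0)
  d_1[s_1] = 0*4/15 + 1/3*8/15 + 2/3*2/5 + 0*1/15 = 4/9
  d_1[s_2] = 0*2/15 + 1/3*1/15 + 2/3*4/15 + 0*1/15 = 1/5
  d_1[s_3] = 0*1/5 + 1/3*1/5 + 2/3*4/15 + 0*7/15 = 11/45
  d_1[s_4] = 0*2/5 + 1/3*1/5 + 2/3*1/15 + 0*2/5 = 1/9
d_1 = (s_1=4/9, s_2=1/5, s_3=11/45, s_4=1/9)
  d_2[s_1] = 4/9*4/15 + 1/5*8/15 + 11/45*2/5 + 1/9*1/15 = 223/675
  d_2[s_2] = 4/9*2/15 + 1/5*1/15 + 11/45*4/15 + 1/9*1/15 = 98/675
  d_2[s_3] = 4/9*1/5 + 1/5*1/5 + 11/45*4/15 + 1/9*7/15 = 166/675
  d_2[s_4] = 4/9*2/5 + 1/5*1/5 + 11/45*1/15 + 1/9*2/5 = 188/675
d_2 = (s_1=223/675, s_2=98/675, s_3=166/675, s_4=188/675)

Answer: 223/675 98/675 166/675 188/675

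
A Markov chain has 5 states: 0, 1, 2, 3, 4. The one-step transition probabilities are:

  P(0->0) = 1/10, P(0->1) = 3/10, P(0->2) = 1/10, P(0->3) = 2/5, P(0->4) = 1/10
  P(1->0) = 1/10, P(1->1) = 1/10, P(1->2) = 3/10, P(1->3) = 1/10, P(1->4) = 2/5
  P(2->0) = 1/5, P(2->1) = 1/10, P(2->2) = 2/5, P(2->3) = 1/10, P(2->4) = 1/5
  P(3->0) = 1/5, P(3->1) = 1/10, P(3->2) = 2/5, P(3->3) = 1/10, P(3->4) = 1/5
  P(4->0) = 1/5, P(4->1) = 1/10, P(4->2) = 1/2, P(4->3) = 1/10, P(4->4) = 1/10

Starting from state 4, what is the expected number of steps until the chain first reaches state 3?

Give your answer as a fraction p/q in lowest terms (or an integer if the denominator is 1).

Let h_i = expected steps to first reach 3 from state i.
Boundary: h_3 = 0.
First-step equations for the other states:
  h_0 = 1 + 1/10*h_0 + 3/10*h_1 + 1/10*h_2 + 2/5*h_3 + 1/10*h_4
  h_1 = 1 + 1/10*h_0 + 1/10*h_1 + 3/10*h_2 + 1/10*h_3 + 2/5*h_4
  h_2 = 1 + 1/5*h_0 + 1/10*h_1 + 2/5*h_2 + 1/10*h_3 + 1/5*h_4
  h_4 = 1 + 1/5*h_0 + 1/10*h_1 + 1/2*h_2 + 1/10*h_3 + 1/10*h_4

Substituting h_3 = 0 and rearranging gives the linear system (I - Q) h = 1:
  [9/10, -3/10, -1/10, -1/10] . (h_0, h_1, h_2, h_4) = 1
  [-1/10, 9/10, -3/10, -2/5] . (h_0, h_1, h_2, h_4) = 1
  [-1/5, -1/10, 3/5, -1/5] . (h_0, h_1, h_2, h_4) = 1
  [-1/5, -1/10, -1/2, 9/10] . (h_0, h_1, h_2, h_4) = 1

Solving yields:
  h_0 = 820/169
  h_1 = 1150/169
  h_2 = 1120/169
  h_4 = 1120/169

Starting state is 4, so the expected hitting time is h_4 = 1120/169.

Answer: 1120/169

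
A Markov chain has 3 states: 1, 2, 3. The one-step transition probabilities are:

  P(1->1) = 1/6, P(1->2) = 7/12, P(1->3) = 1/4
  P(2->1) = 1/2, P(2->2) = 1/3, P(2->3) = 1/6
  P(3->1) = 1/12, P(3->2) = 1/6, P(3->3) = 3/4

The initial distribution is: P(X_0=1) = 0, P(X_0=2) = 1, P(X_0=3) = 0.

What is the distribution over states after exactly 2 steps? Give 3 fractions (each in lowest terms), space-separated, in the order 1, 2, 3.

Propagating the distribution step by step (d_{t+1} = d_t * P):
d_0 = (1=0, 2=1, 3=0)
  d_1[1] = 0*1/6 + 1*1/2 + 0*1/12 = 1/2
  d_1[2] = 0*7/12 + 1*1/3 + 0*1/6 = 1/3
  d_1[3] = 0*1/4 + 1*1/6 + 0*3/4 = 1/6
d_1 = (1=1/2, 2=1/3, 3=1/6)
  d_2[1] = 1/2*1/6 + 1/3*1/2 + 1/6*1/12 = 19/72
  d_2[2] = 1/2*7/12 + 1/3*1/3 + 1/6*1/6 = 31/72
  d_2[3] = 1/2*1/4 + 1/3*1/6 + 1/6*3/4 = 11/36
d_2 = (1=19/72, 2=31/72, 3=11/36)

Answer: 19/72 31/72 11/36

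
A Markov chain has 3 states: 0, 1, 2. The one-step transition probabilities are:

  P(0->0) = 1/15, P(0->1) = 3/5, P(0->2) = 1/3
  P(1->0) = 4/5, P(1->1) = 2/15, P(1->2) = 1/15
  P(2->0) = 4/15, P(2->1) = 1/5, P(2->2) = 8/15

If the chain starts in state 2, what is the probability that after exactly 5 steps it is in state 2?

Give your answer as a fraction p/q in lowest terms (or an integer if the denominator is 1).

Computing P^5 by repeated multiplication:
P^1 =
  0: [1/15, 3/5, 1/3]
  1: [4/5, 2/15, 1/15]
  2: [4/15, 1/5, 8/15]
P^2 =
  0: [43/75, 14/75, 6/25]
  1: [8/45, 23/45, 14/45]
  2: [8/25, 22/75, 29/75]
P^3 =
  0: [283/1125, 469/1125, 373/1125]
  1: [68/135, 32/135, 7/27]
  2: [404/1125, 347/1125, 374/1125]
P^4 =
  0: [7403/16875, 4604/16875, 4868/16875]
  1: [592/2025, 781/2025, 652/2025]
  2: [6064/16875, 5452/16875, 5359/16875]
P^5 =
  0: [82123/253125, 90439/253125, 80563/253125]
  1: [12572/30375, 8846/30375, 8957/30375]
  2: [92924/253125, 81557/253125, 78644/253125]

(P^5)[2 -> 2] = 78644/253125

Answer: 78644/253125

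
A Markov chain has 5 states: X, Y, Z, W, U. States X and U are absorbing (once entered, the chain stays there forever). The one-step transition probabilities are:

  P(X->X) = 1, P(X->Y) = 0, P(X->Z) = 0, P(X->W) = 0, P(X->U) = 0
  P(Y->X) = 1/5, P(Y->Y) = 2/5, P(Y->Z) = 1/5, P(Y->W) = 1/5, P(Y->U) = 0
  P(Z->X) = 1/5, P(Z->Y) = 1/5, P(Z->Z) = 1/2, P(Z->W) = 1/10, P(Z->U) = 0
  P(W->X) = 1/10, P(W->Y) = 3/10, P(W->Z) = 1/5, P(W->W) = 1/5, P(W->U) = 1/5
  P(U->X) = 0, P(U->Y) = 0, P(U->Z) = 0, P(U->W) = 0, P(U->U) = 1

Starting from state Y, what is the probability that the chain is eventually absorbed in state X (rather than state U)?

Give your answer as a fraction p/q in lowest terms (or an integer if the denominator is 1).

Answer: 16/19

Derivation:
Let a_i = P(absorbed in X | start in state i).
Boundary conditions: a_X = 1, a_U = 0.
For each transient state i, a_i = sum_j P(i->j) * a_j:
  a_Y = 1/5*a_X + 2/5*a_Y + 1/5*a_Z + 1/5*a_W + 0*a_U
  a_Z = 1/5*a_X + 1/5*a_Y + 1/2*a_Z + 1/10*a_W + 0*a_U
  a_W = 1/10*a_X + 3/10*a_Y + 1/5*a_Z + 1/5*a_W + 1/5*a_U

Substituting a_X = 1 and a_U = 0, rearrange to (I - Q) a = r where r[i] = P(i -> X):
  [3/5, -1/5, -1/5] . (a_Y, a_Z, a_W) = 1/5
  [-1/5, 1/2, -1/10] . (a_Y, a_Z, a_W) = 1/5
  [-3/10, -1/5, 4/5] . (a_Y, a_Z, a_W) = 1/10

Solving yields:
  a_Y = 16/19
  a_Z = 33/38
  a_W = 25/38

Starting state is Y, so the absorption probability is a_Y = 16/19.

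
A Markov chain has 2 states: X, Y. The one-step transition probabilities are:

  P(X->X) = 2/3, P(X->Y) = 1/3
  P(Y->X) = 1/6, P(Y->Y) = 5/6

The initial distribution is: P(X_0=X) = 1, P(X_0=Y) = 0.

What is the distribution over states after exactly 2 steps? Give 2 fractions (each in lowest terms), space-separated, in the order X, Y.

Answer: 1/2 1/2

Derivation:
Propagating the distribution step by step (d_{t+1} = d_t * P):
d_0 = (X=1, Y=0)
  d_1[X] = 1*2/3 + 0*1/6 = 2/3
  d_1[Y] = 1*1/3 + 0*5/6 = 1/3
d_1 = (X=2/3, Y=1/3)
  d_2[X] = 2/3*2/3 + 1/3*1/6 = 1/2
  d_2[Y] = 2/3*1/3 + 1/3*5/6 = 1/2
d_2 = (X=1/2, Y=1/2)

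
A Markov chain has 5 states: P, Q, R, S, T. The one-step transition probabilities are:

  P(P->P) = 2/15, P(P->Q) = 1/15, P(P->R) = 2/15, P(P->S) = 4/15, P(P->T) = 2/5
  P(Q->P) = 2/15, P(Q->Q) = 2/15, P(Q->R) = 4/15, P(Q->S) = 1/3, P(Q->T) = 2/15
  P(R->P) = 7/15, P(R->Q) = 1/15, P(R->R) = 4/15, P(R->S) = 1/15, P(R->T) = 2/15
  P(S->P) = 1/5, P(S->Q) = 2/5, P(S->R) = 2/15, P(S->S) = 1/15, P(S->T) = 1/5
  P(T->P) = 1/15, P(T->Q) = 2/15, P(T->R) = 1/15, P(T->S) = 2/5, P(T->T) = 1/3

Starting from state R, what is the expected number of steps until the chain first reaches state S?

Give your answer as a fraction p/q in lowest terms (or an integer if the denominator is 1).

Let h_i = expected steps to first reach S from state i.
Boundary: h_S = 0.
First-step equations for the other states:
  h_P = 1 + 2/15*h_P + 1/15*h_Q + 2/15*h_R + 4/15*h_S + 2/5*h_T
  h_Q = 1 + 2/15*h_P + 2/15*h_Q + 4/15*h_R + 1/3*h_S + 2/15*h_T
  h_R = 1 + 7/15*h_P + 1/15*h_Q + 4/15*h_R + 1/15*h_S + 2/15*h_T
  h_T = 1 + 1/15*h_P + 2/15*h_Q + 1/15*h_R + 2/5*h_S + 1/3*h_T

Substituting h_S = 0 and rearranging gives the linear system (I - Q) h = 1:
  [13/15, -1/15, -2/15, -2/5] . (h_P, h_Q, h_R, h_T) = 1
  [-2/15, 13/15, -4/15, -2/15] . (h_P, h_Q, h_R, h_T) = 1
  [-7/15, -1/15, 11/15, -2/15] . (h_P, h_Q, h_R, h_T) = 1
  [-1/15, -2/15, -1/15, 2/3] . (h_P, h_Q, h_R, h_T) = 1

Solving yields:
  h_P = 21870/6259
  h_Q = 22050/6259
  h_R = 27870/6259
  h_T = 37545/12518

Starting state is R, so the expected hitting time is h_R = 27870/6259.

Answer: 27870/6259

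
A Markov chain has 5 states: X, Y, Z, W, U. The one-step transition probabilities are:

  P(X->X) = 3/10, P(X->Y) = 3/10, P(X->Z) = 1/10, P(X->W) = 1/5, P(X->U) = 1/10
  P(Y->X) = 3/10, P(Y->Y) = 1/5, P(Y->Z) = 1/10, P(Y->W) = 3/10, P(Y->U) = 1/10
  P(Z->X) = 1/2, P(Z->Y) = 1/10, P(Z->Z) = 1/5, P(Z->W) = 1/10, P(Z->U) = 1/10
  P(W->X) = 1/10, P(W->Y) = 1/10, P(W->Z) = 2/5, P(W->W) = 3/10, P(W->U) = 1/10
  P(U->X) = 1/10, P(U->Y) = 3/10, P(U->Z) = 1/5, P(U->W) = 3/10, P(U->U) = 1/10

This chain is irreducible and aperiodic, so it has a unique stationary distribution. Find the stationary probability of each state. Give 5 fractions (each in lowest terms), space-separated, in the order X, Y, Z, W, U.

Answer: 108/395 46/237 947/4740 1103/4740 1/10

Derivation:
The stationary distribution satisfies pi = pi * P, i.e.:
  pi_X = 3/10*pi_X + 3/10*pi_Y + 1/2*pi_Z + 1/10*pi_W + 1/10*pi_U
  pi_Y = 3/10*pi_X + 1/5*pi_Y + 1/10*pi_Z + 1/10*pi_W + 3/10*pi_U
  pi_Z = 1/10*pi_X + 1/10*pi_Y + 1/5*pi_Z + 2/5*pi_W + 1/5*pi_U
  pi_W = 1/5*pi_X + 3/10*pi_Y + 1/10*pi_Z + 3/10*pi_W + 3/10*pi_U
  pi_U = 1/10*pi_X + 1/10*pi_Y + 1/10*pi_Z + 1/10*pi_W + 1/10*pi_U
with normalization: pi_X + pi_Y + pi_Z + pi_W + pi_U = 1.

Using the first 4 balance equations plus normalization, the linear system A*pi = b is:
  [-7/10, 3/10, 1/2, 1/10, 1/10] . pi = 0
  [3/10, -4/5, 1/10, 1/10, 3/10] . pi = 0
  [1/10, 1/10, -4/5, 2/5, 1/5] . pi = 0
  [1/5, 3/10, 1/10, -7/10, 3/10] . pi = 0
  [1, 1, 1, 1, 1] . pi = 1

Solving yields:
  pi_X = 108/395
  pi_Y = 46/237
  pi_Z = 947/4740
  pi_W = 1103/4740
  pi_U = 1/10

Verification (pi * P):
  108/395*3/10 + 46/237*3/10 + 947/4740*1/2 + 1103/4740*1/10 + 1/10*1/10 = 108/395 = pi_X  (ok)
  108/395*3/10 + 46/237*1/5 + 947/4740*1/10 + 1103/4740*1/10 + 1/10*3/10 = 46/237 = pi_Y  (ok)
  108/395*1/10 + 46/237*1/10 + 947/4740*1/5 + 1103/4740*2/5 + 1/10*1/5 = 947/4740 = pi_Z  (ok)
  108/395*1/5 + 46/237*3/10 + 947/4740*1/10 + 1103/4740*3/10 + 1/10*3/10 = 1103/4740 = pi_W  (ok)
  108/395*1/10 + 46/237*1/10 + 947/4740*1/10 + 1103/4740*1/10 + 1/10*1/10 = 1/10 = pi_U  (ok)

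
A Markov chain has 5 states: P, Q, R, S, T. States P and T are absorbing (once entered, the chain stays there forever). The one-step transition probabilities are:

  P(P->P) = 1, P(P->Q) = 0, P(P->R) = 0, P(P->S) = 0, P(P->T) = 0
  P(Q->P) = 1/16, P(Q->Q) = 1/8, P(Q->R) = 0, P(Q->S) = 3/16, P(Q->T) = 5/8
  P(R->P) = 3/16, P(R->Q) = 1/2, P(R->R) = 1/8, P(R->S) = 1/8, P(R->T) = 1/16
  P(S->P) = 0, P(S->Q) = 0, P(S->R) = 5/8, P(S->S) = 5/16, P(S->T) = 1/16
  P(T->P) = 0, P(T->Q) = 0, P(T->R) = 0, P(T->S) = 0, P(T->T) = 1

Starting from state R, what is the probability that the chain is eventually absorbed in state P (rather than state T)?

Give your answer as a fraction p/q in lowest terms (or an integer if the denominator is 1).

Let a_i = P(absorbed in P | start in state i).
Boundary conditions: a_P = 1, a_T = 0.
For each transient state i, a_i = sum_j P(i->j) * a_j:
  a_Q = 1/16*a_P + 1/8*a_Q + 0*a_R + 3/16*a_S + 5/8*a_T
  a_R = 3/16*a_P + 1/2*a_Q + 1/8*a_R + 1/8*a_S + 1/16*a_T
  a_S = 0*a_P + 0*a_Q + 5/8*a_R + 5/16*a_S + 1/16*a_T

Substituting a_P = 1 and a_T = 0, rearrange to (I - Q) a = r where r[i] = P(i -> P):
  [7/8, 0, -3/16] . (a_Q, a_R, a_S) = 1/16
  [-1/2, 7/8, -1/8] . (a_Q, a_R, a_S) = 3/16
  [0, -5/8, 11/16] . (a_Q, a_R, a_S) = 0

Solving yields:
  a_Q = 56/409
  a_R = 275/818
  a_S = 125/409

Starting state is R, so the absorption probability is a_R = 275/818.

Answer: 275/818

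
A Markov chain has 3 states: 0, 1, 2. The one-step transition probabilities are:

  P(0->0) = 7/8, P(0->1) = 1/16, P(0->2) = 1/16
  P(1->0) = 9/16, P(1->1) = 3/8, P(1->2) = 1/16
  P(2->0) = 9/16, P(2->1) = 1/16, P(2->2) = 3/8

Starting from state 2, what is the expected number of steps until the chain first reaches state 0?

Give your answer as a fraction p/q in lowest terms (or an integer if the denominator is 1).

Answer: 16/9

Derivation:
Let h_i = expected steps to first reach 0 from state i.
Boundary: h_0 = 0.
First-step equations for the other states:
  h_1 = 1 + 9/16*h_0 + 3/8*h_1 + 1/16*h_2
  h_2 = 1 + 9/16*h_0 + 1/16*h_1 + 3/8*h_2

Substituting h_0 = 0 and rearranging gives the linear system (I - Q) h = 1:
  [5/8, -1/16] . (h_1, h_2) = 1
  [-1/16, 5/8] . (h_1, h_2) = 1

Solving yields:
  h_1 = 16/9
  h_2 = 16/9

Starting state is 2, so the expected hitting time is h_2 = 16/9.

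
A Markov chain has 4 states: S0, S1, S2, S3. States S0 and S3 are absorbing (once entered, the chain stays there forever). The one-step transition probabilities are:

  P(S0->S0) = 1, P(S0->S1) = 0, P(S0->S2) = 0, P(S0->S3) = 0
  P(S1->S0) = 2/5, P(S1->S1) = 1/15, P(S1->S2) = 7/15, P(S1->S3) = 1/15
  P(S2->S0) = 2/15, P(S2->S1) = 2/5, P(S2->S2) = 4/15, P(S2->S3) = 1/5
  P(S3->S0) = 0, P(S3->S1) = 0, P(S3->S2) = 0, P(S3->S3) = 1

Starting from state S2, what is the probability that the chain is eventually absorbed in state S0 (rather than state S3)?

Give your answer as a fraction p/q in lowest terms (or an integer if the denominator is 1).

Let a_i = P(absorbed in S0 | start in state i).
Boundary conditions: a_S0 = 1, a_S3 = 0.
For each transient state i, a_i = sum_j P(i->j) * a_j:
  a_S1 = 2/5*a_S0 + 1/15*a_S1 + 7/15*a_S2 + 1/15*a_S3
  a_S2 = 2/15*a_S0 + 2/5*a_S1 + 4/15*a_S2 + 1/5*a_S3

Substituting a_S0 = 1 and a_S3 = 0, rearrange to (I - Q) a = r where r[i] = P(i -> S0):
  [14/15, -7/15] . (a_S1, a_S2) = 2/5
  [-2/5, 11/15] . (a_S1, a_S2) = 2/15

Solving yields:
  a_S1 = 5/7
  a_S2 = 4/7

Starting state is S2, so the absorption probability is a_S2 = 4/7.

Answer: 4/7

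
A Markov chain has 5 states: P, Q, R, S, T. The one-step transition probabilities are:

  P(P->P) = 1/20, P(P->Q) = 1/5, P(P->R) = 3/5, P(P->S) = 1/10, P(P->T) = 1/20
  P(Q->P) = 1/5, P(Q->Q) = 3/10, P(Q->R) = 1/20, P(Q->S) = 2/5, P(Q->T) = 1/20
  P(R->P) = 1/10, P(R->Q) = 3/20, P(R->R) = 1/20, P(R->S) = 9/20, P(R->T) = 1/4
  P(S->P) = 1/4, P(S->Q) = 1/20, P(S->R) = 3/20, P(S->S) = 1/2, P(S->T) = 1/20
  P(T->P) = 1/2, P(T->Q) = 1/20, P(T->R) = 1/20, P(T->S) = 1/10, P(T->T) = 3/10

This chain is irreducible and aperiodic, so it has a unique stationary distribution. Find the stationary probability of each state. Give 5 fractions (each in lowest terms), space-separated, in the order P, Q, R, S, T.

Answer: 2879/14181 5678/42543 2786/14181 1645/4727 5065/42543

Derivation:
The stationary distribution satisfies pi = pi * P, i.e.:
  pi_P = 1/20*pi_P + 1/5*pi_Q + 1/10*pi_R + 1/4*pi_S + 1/2*pi_T
  pi_Q = 1/5*pi_P + 3/10*pi_Q + 3/20*pi_R + 1/20*pi_S + 1/20*pi_T
  pi_R = 3/5*pi_P + 1/20*pi_Q + 1/20*pi_R + 3/20*pi_S + 1/20*pi_T
  pi_S = 1/10*pi_P + 2/5*pi_Q + 9/20*pi_R + 1/2*pi_S + 1/10*pi_T
  pi_T = 1/20*pi_P + 1/20*pi_Q + 1/4*pi_R + 1/20*pi_S + 3/10*pi_T
with normalization: pi_P + pi_Q + pi_R + pi_S + pi_T = 1.

Using the first 4 balance equations plus normalization, the linear system A*pi = b is:
  [-19/20, 1/5, 1/10, 1/4, 1/2] . pi = 0
  [1/5, -7/10, 3/20, 1/20, 1/20] . pi = 0
  [3/5, 1/20, -19/20, 3/20, 1/20] . pi = 0
  [1/10, 2/5, 9/20, -1/2, 1/10] . pi = 0
  [1, 1, 1, 1, 1] . pi = 1

Solving yields:
  pi_P = 2879/14181
  pi_Q = 5678/42543
  pi_R = 2786/14181
  pi_S = 1645/4727
  pi_T = 5065/42543

Verification (pi * P):
  2879/14181*1/20 + 5678/42543*1/5 + 2786/14181*1/10 + 1645/4727*1/4 + 5065/42543*1/2 = 2879/14181 = pi_P  (ok)
  2879/14181*1/5 + 5678/42543*3/10 + 2786/14181*3/20 + 1645/4727*1/20 + 5065/42543*1/20 = 5678/42543 = pi_Q  (ok)
  2879/14181*3/5 + 5678/42543*1/20 + 2786/14181*1/20 + 1645/4727*3/20 + 5065/42543*1/20 = 2786/14181 = pi_R  (ok)
  2879/14181*1/10 + 5678/42543*2/5 + 2786/14181*9/20 + 1645/4727*1/2 + 5065/42543*1/10 = 1645/4727 = pi_S  (ok)
  2879/14181*1/20 + 5678/42543*1/20 + 2786/14181*1/4 + 1645/4727*1/20 + 5065/42543*3/10 = 5065/42543 = pi_T  (ok)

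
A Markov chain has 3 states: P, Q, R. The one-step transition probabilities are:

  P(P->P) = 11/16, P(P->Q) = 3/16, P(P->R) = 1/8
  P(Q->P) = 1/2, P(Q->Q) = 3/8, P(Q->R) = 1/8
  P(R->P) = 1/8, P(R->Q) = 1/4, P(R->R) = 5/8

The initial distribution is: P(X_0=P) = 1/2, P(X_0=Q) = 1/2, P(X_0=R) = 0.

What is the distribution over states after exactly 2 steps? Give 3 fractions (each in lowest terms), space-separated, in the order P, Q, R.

Answer: 289/512 127/512 3/16

Derivation:
Propagating the distribution step by step (d_{t+1} = d_t * P):
d_0 = (P=1/2, Q=1/2, R=0)
  d_1[P] = 1/2*11/16 + 1/2*1/2 + 0*1/8 = 19/32
  d_1[Q] = 1/2*3/16 + 1/2*3/8 + 0*1/4 = 9/32
  d_1[R] = 1/2*1/8 + 1/2*1/8 + 0*5/8 = 1/8
d_1 = (P=19/32, Q=9/32, R=1/8)
  d_2[P] = 19/32*11/16 + 9/32*1/2 + 1/8*1/8 = 289/512
  d_2[Q] = 19/32*3/16 + 9/32*3/8 + 1/8*1/4 = 127/512
  d_2[R] = 19/32*1/8 + 9/32*1/8 + 1/8*5/8 = 3/16
d_2 = (P=289/512, Q=127/512, R=3/16)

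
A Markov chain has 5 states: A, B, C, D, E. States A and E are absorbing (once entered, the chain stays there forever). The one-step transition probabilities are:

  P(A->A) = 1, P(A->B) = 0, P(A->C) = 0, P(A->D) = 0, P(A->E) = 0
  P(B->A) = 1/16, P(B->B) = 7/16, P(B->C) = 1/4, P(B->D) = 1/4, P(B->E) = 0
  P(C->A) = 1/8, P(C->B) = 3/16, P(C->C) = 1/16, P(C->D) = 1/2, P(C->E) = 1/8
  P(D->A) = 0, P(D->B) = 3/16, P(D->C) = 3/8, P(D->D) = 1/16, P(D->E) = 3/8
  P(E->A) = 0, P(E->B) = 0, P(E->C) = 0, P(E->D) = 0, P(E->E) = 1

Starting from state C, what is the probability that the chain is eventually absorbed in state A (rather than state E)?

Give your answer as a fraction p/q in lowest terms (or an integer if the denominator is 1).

Answer: 21/71

Derivation:
Let a_i = P(absorbed in A | start in state i).
Boundary conditions: a_A = 1, a_E = 0.
For each transient state i, a_i = sum_j P(i->j) * a_j:
  a_B = 1/16*a_A + 7/16*a_B + 1/4*a_C + 1/4*a_D + 0*a_E
  a_C = 1/8*a_A + 3/16*a_B + 1/16*a_C + 1/2*a_D + 1/8*a_E
  a_D = 0*a_A + 3/16*a_B + 3/8*a_C + 1/16*a_D + 3/8*a_E

Substituting a_A = 1 and a_E = 0, rearrange to (I - Q) a = r where r[i] = P(i -> A):
  [9/16, -1/4, -1/4] . (a_B, a_C, a_D) = 1/16
  [-3/16, 15/16, -1/2] . (a_B, a_C, a_D) = 1/8
  [-3/16, -3/8, 15/16] . (a_B, a_C, a_D) = 0

Solving yields:
  a_B = 23/71
  a_C = 21/71
  a_D = 13/71

Starting state is C, so the absorption probability is a_C = 21/71.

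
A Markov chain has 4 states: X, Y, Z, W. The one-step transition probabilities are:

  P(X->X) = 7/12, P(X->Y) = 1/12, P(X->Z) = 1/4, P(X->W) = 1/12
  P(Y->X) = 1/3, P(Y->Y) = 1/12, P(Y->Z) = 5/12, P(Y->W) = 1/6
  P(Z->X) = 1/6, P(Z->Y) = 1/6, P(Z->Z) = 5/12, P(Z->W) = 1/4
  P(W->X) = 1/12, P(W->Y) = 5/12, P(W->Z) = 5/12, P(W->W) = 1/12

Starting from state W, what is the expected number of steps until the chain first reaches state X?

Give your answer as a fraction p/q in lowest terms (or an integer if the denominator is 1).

Let h_i = expected steps to first reach X from state i.
Boundary: h_X = 0.
First-step equations for the other states:
  h_Y = 1 + 1/3*h_X + 1/12*h_Y + 5/12*h_Z + 1/6*h_W
  h_Z = 1 + 1/6*h_X + 1/6*h_Y + 5/12*h_Z + 1/4*h_W
  h_W = 1 + 1/12*h_X + 5/12*h_Y + 5/12*h_Z + 1/12*h_W

Substituting h_X = 0 and rearranging gives the linear system (I - Q) h = 1:
  [11/12, -5/12, -1/6] . (h_Y, h_Z, h_W) = 1
  [-1/6, 7/12, -1/4] . (h_Y, h_Z, h_W) = 1
  [-5/12, -5/12, 11/12] . (h_Y, h_Z, h_W) = 1

Solving yields:
  h_Y = 1872/407
  h_Z = 60/11
  h_W = 2304/407

Starting state is W, so the expected hitting time is h_W = 2304/407.

Answer: 2304/407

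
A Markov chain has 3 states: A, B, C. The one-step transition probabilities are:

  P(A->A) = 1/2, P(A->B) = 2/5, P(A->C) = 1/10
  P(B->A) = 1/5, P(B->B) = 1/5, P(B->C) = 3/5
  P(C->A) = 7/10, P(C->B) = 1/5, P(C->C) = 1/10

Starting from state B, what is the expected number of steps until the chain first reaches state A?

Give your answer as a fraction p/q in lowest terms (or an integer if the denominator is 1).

Answer: 5/2

Derivation:
Let h_i = expected steps to first reach A from state i.
Boundary: h_A = 0.
First-step equations for the other states:
  h_B = 1 + 1/5*h_A + 1/5*h_B + 3/5*h_C
  h_C = 1 + 7/10*h_A + 1/5*h_B + 1/10*h_C

Substituting h_A = 0 and rearranging gives the linear system (I - Q) h = 1:
  [4/5, -3/5] . (h_B, h_C) = 1
  [-1/5, 9/10] . (h_B, h_C) = 1

Solving yields:
  h_B = 5/2
  h_C = 5/3

Starting state is B, so the expected hitting time is h_B = 5/2.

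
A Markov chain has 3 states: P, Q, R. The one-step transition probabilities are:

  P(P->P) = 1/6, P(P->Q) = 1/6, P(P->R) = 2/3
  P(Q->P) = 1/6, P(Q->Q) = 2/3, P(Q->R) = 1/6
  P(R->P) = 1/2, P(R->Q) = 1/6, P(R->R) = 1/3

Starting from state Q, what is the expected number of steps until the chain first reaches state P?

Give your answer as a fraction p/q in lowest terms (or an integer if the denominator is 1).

Let h_i = expected steps to first reach P from state i.
Boundary: h_P = 0.
First-step equations for the other states:
  h_Q = 1 + 1/6*h_P + 2/3*h_Q + 1/6*h_R
  h_R = 1 + 1/2*h_P + 1/6*h_Q + 1/3*h_R

Substituting h_P = 0 and rearranging gives the linear system (I - Q) h = 1:
  [1/3, -1/6] . (h_Q, h_R) = 1
  [-1/6, 2/3] . (h_Q, h_R) = 1

Solving yields:
  h_Q = 30/7
  h_R = 18/7

Starting state is Q, so the expected hitting time is h_Q = 30/7.

Answer: 30/7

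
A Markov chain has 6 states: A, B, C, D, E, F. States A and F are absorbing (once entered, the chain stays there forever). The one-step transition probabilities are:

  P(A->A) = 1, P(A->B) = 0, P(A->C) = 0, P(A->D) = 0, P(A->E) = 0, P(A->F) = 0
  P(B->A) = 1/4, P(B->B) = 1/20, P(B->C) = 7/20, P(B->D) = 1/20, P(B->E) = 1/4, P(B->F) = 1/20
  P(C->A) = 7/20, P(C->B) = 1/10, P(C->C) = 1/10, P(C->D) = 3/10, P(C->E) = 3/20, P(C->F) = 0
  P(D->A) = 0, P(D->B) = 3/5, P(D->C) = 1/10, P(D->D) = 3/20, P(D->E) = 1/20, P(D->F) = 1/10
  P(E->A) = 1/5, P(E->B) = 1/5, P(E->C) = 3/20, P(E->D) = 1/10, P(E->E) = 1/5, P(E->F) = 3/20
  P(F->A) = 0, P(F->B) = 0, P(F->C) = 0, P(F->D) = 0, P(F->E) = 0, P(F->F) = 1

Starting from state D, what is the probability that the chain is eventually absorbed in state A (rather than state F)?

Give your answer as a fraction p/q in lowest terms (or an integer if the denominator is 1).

Let a_i = P(absorbed in A | start in state i).
Boundary conditions: a_A = 1, a_F = 0.
For each transient state i, a_i = sum_j P(i->j) * a_j:
  a_B = 1/4*a_A + 1/20*a_B + 7/20*a_C + 1/20*a_D + 1/4*a_E + 1/20*a_F
  a_C = 7/20*a_A + 1/10*a_B + 1/10*a_C + 3/10*a_D + 3/20*a_E + 0*a_F
  a_D = 0*a_A + 3/5*a_B + 1/10*a_C + 3/20*a_D + 1/20*a_E + 1/10*a_F
  a_E = 1/5*a_A + 1/5*a_B + 3/20*a_C + 1/10*a_D + 1/5*a_E + 3/20*a_F

Substituting a_A = 1 and a_F = 0, rearrange to (I - Q) a = r where r[i] = P(i -> A):
  [19/20, -7/20, -1/20, -1/4] . (a_B, a_C, a_D, a_E) = 1/4
  [-1/10, 9/10, -3/10, -3/20] . (a_B, a_C, a_D, a_E) = 7/20
  [-3/5, -1/10, 17/20, -1/20] . (a_B, a_C, a_D, a_E) = 0
  [-1/5, -3/20, -1/10, 4/5] . (a_B, a_C, a_D, a_E) = 1/5

Solving yields:
  a_B = 45397/58087
  a_C = 47594/58087
  a_D = 39985/58087
  a_E = 39793/58087

Starting state is D, so the absorption probability is a_D = 39985/58087.

Answer: 39985/58087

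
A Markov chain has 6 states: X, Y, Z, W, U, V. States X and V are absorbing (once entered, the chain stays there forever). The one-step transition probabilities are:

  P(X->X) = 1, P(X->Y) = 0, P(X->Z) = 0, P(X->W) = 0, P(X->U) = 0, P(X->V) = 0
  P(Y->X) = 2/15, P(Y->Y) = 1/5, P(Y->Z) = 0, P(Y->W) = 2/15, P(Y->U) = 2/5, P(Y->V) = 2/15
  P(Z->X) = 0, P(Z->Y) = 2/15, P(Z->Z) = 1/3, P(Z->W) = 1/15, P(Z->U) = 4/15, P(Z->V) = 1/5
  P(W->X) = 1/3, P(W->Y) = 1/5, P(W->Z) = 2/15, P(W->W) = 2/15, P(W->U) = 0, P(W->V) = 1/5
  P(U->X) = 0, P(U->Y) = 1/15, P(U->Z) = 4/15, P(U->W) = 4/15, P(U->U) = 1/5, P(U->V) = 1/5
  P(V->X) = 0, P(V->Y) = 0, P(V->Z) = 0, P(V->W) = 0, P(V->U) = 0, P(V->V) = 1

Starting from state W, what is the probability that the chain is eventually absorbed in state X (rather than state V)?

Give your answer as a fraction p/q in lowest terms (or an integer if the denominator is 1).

Answer: 1609/3134

Derivation:
Let a_i = P(absorbed in X | start in state i).
Boundary conditions: a_X = 1, a_V = 0.
For each transient state i, a_i = sum_j P(i->j) * a_j:
  a_Y = 2/15*a_X + 1/5*a_Y + 0*a_Z + 2/15*a_W + 2/5*a_U + 2/15*a_V
  a_Z = 0*a_X + 2/15*a_Y + 1/3*a_Z + 1/15*a_W + 4/15*a_U + 1/5*a_V
  a_W = 1/3*a_X + 1/5*a_Y + 2/15*a_Z + 2/15*a_W + 0*a_U + 1/5*a_V
  a_U = 0*a_X + 1/15*a_Y + 4/15*a_Z + 4/15*a_W + 1/5*a_U + 1/5*a_V

Substituting a_X = 1 and a_V = 0, rearrange to (I - Q) a = r where r[i] = P(i -> X):
  [4/5, 0, -2/15, -2/5] . (a_Y, a_Z, a_W, a_U) = 2/15
  [-2/15, 2/3, -1/15, -4/15] . (a_Y, a_Z, a_W, a_U) = 0
  [-1/5, -2/15, 13/15, 0] . (a_Y, a_Z, a_W, a_U) = 1/3
  [-1/15, -4/15, -4/15, 4/5] . (a_Y, a_Z, a_W, a_U) = 0

Solving yields:
  a_Y = 619/1567
  a_Z = 1533/6268
  a_W = 1609/3134
  a_U = 895/3134

Starting state is W, so the absorption probability is a_W = 1609/3134.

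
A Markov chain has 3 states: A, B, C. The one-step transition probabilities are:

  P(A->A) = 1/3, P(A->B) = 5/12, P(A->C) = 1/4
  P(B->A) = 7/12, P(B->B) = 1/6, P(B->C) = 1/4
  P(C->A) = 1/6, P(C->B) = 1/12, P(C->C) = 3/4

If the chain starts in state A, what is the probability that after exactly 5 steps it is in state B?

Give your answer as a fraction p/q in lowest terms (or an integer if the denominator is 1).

Answer: 637/3072

Derivation:
Computing P^5 by repeated multiplication:
P^1 =
  A: [1/3, 5/12, 1/4]
  B: [7/12, 1/6, 1/4]
  C: [1/6, 1/12, 3/4]
P^2 =
  A: [19/48, 11/48, 3/8]
  B: [1/3, 7/24, 3/8]
  C: [11/48, 7/48, 5/8]
P^3 =
  A: [21/64, 15/64, 7/16]
  B: [11/32, 7/32, 7/16]
  C: [17/64, 11/64, 9/16]
P^4 =
  A: [245/768, 163/768, 15/32]
  B: [121/384, 83/384, 15/32]
  C: [217/768, 143/768, 17/32]
P^5 =
  A: [947/3072, 637/3072, 31/64]
  B: [475/1536, 317/1536, 31/64]
  C: [895/3072, 593/3072, 33/64]

(P^5)[A -> B] = 637/3072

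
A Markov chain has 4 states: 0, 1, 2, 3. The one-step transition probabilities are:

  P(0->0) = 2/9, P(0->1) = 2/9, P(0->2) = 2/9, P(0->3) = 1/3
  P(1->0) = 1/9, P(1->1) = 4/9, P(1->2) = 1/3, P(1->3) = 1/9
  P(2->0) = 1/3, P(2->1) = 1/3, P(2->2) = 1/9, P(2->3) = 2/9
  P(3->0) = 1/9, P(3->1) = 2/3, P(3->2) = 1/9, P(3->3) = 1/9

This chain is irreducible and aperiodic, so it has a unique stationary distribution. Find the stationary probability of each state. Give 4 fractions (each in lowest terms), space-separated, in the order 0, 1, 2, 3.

Answer: 151/834 349/834 187/834 49/278

Derivation:
The stationary distribution satisfies pi = pi * P, i.e.:
  pi_0 = 2/9*pi_0 + 1/9*pi_1 + 1/3*pi_2 + 1/9*pi_3
  pi_1 = 2/9*pi_0 + 4/9*pi_1 + 1/3*pi_2 + 2/3*pi_3
  pi_2 = 2/9*pi_0 + 1/3*pi_1 + 1/9*pi_2 + 1/9*pi_3
  pi_3 = 1/3*pi_0 + 1/9*pi_1 + 2/9*pi_2 + 1/9*pi_3
with normalization: pi_0 + pi_1 + pi_2 + pi_3 = 1.

Using the first 3 balance equations plus normalization, the linear system A*pi = b is:
  [-7/9, 1/9, 1/3, 1/9] . pi = 0
  [2/9, -5/9, 1/3, 2/3] . pi = 0
  [2/9, 1/3, -8/9, 1/9] . pi = 0
  [1, 1, 1, 1] . pi = 1

Solving yields:
  pi_0 = 151/834
  pi_1 = 349/834
  pi_2 = 187/834
  pi_3 = 49/278

Verification (pi * P):
  151/834*2/9 + 349/834*1/9 + 187/834*1/3 + 49/278*1/9 = 151/834 = pi_0  (ok)
  151/834*2/9 + 349/834*4/9 + 187/834*1/3 + 49/278*2/3 = 349/834 = pi_1  (ok)
  151/834*2/9 + 349/834*1/3 + 187/834*1/9 + 49/278*1/9 = 187/834 = pi_2  (ok)
  151/834*1/3 + 349/834*1/9 + 187/834*2/9 + 49/278*1/9 = 49/278 = pi_3  (ok)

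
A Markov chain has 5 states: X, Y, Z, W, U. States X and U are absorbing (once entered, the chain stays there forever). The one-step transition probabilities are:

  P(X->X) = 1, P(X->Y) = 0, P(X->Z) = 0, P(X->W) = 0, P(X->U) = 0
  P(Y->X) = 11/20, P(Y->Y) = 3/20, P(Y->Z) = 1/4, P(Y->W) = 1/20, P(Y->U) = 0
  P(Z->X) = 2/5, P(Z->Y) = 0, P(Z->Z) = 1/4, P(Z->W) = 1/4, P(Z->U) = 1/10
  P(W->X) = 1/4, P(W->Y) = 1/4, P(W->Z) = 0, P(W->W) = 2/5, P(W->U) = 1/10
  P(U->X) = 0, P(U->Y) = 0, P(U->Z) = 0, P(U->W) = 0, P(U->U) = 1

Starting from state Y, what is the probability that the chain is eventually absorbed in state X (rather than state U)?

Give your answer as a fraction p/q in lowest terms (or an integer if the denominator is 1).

Let a_i = P(absorbed in X | start in state i).
Boundary conditions: a_X = 1, a_U = 0.
For each transient state i, a_i = sum_j P(i->j) * a_j:
  a_Y = 11/20*a_X + 3/20*a_Y + 1/4*a_Z + 1/20*a_W + 0*a_U
  a_Z = 2/5*a_X + 0*a_Y + 1/4*a_Z + 1/4*a_W + 1/10*a_U
  a_W = 1/4*a_X + 1/4*a_Y + 0*a_Z + 2/5*a_W + 1/10*a_U

Substituting a_X = 1 and a_U = 0, rearrange to (I - Q) a = r where r[i] = P(i -> X):
  [17/20, -1/4, -1/20] . (a_Y, a_Z, a_W) = 11/20
  [0, 3/4, -1/4] . (a_Y, a_Z, a_W) = 2/5
  [-1/4, 0, 3/5] . (a_Y, a_Z, a_W) = 1/4

Solving yields:
  a_Y = 133/143
  a_Z = 573/715
  a_W = 115/143

Starting state is Y, so the absorption probability is a_Y = 133/143.

Answer: 133/143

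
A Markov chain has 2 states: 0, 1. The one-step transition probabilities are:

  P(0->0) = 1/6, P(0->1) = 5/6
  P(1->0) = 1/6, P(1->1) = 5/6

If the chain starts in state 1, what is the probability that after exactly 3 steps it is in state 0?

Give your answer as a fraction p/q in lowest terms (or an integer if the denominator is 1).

Answer: 1/6

Derivation:
Computing P^3 by repeated multiplication:
P^1 =
  0: [1/6, 5/6]
  1: [1/6, 5/6]
P^2 =
  0: [1/6, 5/6]
  1: [1/6, 5/6]
P^3 =
  0: [1/6, 5/6]
  1: [1/6, 5/6]

(P^3)[1 -> 0] = 1/6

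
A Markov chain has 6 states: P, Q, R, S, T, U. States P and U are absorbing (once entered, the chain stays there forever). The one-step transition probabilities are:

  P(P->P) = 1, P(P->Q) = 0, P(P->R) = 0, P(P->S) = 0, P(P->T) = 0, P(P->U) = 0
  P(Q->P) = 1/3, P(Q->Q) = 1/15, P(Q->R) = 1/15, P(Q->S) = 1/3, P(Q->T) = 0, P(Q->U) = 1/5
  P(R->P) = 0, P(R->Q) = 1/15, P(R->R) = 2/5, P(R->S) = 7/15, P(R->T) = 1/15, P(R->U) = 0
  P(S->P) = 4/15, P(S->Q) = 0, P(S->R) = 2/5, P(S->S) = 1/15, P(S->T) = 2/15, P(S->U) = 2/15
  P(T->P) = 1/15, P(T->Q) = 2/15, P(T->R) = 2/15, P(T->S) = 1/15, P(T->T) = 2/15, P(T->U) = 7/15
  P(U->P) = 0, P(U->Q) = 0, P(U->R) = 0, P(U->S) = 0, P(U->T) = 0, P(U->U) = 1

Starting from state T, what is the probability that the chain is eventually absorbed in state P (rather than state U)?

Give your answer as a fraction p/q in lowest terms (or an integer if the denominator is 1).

Answer: 1941/6641

Derivation:
Let a_i = P(absorbed in P | start in state i).
Boundary conditions: a_P = 1, a_U = 0.
For each transient state i, a_i = sum_j P(i->j) * a_j:
  a_Q = 1/3*a_P + 1/15*a_Q + 1/15*a_R + 1/3*a_S + 0*a_T + 1/5*a_U
  a_R = 0*a_P + 1/15*a_Q + 2/5*a_R + 7/15*a_S + 1/15*a_T + 0*a_U
  a_S = 4/15*a_P + 0*a_Q + 2/5*a_R + 1/15*a_S + 2/15*a_T + 2/15*a_U
  a_T = 1/15*a_P + 2/15*a_Q + 2/15*a_R + 1/15*a_S + 2/15*a_T + 7/15*a_U

Substituting a_P = 1 and a_U = 0, rearrange to (I - Q) a = r where r[i] = P(i -> P):
  [14/15, -1/15, -1/3, 0] . (a_Q, a_R, a_S, a_T) = 1/3
  [-1/15, 3/5, -7/15, -1/15] . (a_Q, a_R, a_S, a_T) = 0
  [0, -2/5, 14/15, -2/15] . (a_Q, a_R, a_S, a_T) = 4/15
  [-2/15, -2/15, -1/15, 13/15] . (a_Q, a_R, a_S, a_T) = 1/15

Solving yields:
  a_Q = 3938/6641
  a_R = 3517/6641
  a_S = 3682/6641
  a_T = 1941/6641

Starting state is T, so the absorption probability is a_T = 1941/6641.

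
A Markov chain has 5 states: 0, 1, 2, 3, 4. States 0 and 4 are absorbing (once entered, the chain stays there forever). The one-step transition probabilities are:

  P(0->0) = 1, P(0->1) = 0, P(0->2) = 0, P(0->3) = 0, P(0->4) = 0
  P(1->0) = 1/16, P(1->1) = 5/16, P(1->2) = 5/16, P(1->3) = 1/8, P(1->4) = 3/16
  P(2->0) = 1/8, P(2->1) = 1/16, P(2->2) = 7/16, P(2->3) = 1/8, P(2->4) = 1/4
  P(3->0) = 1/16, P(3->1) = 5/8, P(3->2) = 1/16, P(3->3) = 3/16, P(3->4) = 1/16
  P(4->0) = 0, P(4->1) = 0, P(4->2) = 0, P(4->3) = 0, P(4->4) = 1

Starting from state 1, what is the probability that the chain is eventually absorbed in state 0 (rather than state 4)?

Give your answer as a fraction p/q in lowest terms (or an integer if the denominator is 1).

Let a_i = P(absorbed in 0 | start in state i).
Boundary conditions: a_0 = 1, a_4 = 0.
For each transient state i, a_i = sum_j P(i->j) * a_j:
  a_1 = 1/16*a_0 + 5/16*a_1 + 5/16*a_2 + 1/8*a_3 + 3/16*a_4
  a_2 = 1/8*a_0 + 1/16*a_1 + 7/16*a_2 + 1/8*a_3 + 1/4*a_4
  a_3 = 1/16*a_0 + 5/8*a_1 + 1/16*a_2 + 3/16*a_3 + 1/16*a_4

Substituting a_0 = 1 and a_4 = 0, rearrange to (I - Q) a = r where r[i] = P(i -> 0):
  [11/16, -5/16, -1/8] . (a_1, a_2, a_3) = 1/16
  [-1/16, 9/16, -1/8] . (a_1, a_2, a_3) = 1/8
  [-5/8, -1/16, 13/16] . (a_1, a_2, a_3) = 1/16

Solving yields:
  a_1 = 277/918
  a_2 = 101/306
  a_3 = 307/918

Starting state is 1, so the absorption probability is a_1 = 277/918.

Answer: 277/918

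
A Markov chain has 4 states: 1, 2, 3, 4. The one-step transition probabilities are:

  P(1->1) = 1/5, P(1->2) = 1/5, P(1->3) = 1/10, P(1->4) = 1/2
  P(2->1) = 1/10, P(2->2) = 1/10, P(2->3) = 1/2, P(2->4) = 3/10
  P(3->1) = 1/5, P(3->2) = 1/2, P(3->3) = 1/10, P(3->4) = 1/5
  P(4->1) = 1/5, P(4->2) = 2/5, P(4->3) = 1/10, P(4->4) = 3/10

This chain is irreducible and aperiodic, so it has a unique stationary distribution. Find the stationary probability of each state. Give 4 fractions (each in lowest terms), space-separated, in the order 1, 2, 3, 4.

Answer: 211/1240 37/124 34/155 387/1240

Derivation:
The stationary distribution satisfies pi = pi * P, i.e.:
  pi_1 = 1/5*pi_1 + 1/10*pi_2 + 1/5*pi_3 + 1/5*pi_4
  pi_2 = 1/5*pi_1 + 1/10*pi_2 + 1/2*pi_3 + 2/5*pi_4
  pi_3 = 1/10*pi_1 + 1/2*pi_2 + 1/10*pi_3 + 1/10*pi_4
  pi_4 = 1/2*pi_1 + 3/10*pi_2 + 1/5*pi_3 + 3/10*pi_4
with normalization: pi_1 + pi_2 + pi_3 + pi_4 = 1.

Using the first 3 balance equations plus normalization, the linear system A*pi = b is:
  [-4/5, 1/10, 1/5, 1/5] . pi = 0
  [1/5, -9/10, 1/2, 2/5] . pi = 0
  [1/10, 1/2, -9/10, 1/10] . pi = 0
  [1, 1, 1, 1] . pi = 1

Solving yields:
  pi_1 = 211/1240
  pi_2 = 37/124
  pi_3 = 34/155
  pi_4 = 387/1240

Verification (pi * P):
  211/1240*1/5 + 37/124*1/10 + 34/155*1/5 + 387/1240*1/5 = 211/1240 = pi_1  (ok)
  211/1240*1/5 + 37/124*1/10 + 34/155*1/2 + 387/1240*2/5 = 37/124 = pi_2  (ok)
  211/1240*1/10 + 37/124*1/2 + 34/155*1/10 + 387/1240*1/10 = 34/155 = pi_3  (ok)
  211/1240*1/2 + 37/124*3/10 + 34/155*1/5 + 387/1240*3/10 = 387/1240 = pi_4  (ok)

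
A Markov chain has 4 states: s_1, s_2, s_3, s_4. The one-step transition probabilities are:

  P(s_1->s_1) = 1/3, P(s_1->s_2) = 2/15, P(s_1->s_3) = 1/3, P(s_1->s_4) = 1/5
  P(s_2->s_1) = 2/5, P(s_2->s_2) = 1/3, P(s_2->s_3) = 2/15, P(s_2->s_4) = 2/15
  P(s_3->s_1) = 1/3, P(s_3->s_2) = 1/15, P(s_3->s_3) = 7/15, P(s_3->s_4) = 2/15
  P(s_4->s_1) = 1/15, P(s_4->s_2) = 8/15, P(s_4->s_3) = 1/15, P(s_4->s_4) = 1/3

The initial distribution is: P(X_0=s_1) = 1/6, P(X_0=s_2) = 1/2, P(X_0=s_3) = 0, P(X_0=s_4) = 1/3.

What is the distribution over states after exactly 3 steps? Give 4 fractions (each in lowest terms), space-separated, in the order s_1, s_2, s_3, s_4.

Propagating the distribution step by step (d_{t+1} = d_t * P):
d_0 = (s_1=1/6, s_2=1/2, s_3=0, s_4=1/3)
  d_1[s_1] = 1/6*1/3 + 1/2*2/5 + 0*1/3 + 1/3*1/15 = 5/18
  d_1[s_2] = 1/6*2/15 + 1/2*1/3 + 0*1/15 + 1/3*8/15 = 11/30
  d_1[s_3] = 1/6*1/3 + 1/2*2/15 + 0*7/15 + 1/3*1/15 = 13/90
  d_1[s_4] = 1/6*1/5 + 1/2*2/15 + 0*2/15 + 1/3*1/3 = 19/90
d_1 = (s_1=5/18, s_2=11/30, s_3=13/90, s_4=19/90)
  d_2[s_1] = 5/18*1/3 + 11/30*2/5 + 13/90*1/3 + 19/90*1/15 = 407/1350
  d_2[s_2] = 5/18*2/15 + 11/30*1/3 + 13/90*1/15 + 19/90*8/15 = 38/135
  d_2[s_3] = 5/18*1/3 + 11/30*2/15 + 13/90*7/15 + 19/90*1/15 = 301/1350
  d_2[s_4] = 5/18*1/5 + 11/30*2/15 + 13/90*2/15 + 19/90*1/3 = 131/675
d_2 = (s_1=407/1350, s_2=38/135, s_3=301/1350, s_4=131/675)
  d_3[s_1] = 407/1350*1/3 + 38/135*2/5 + 301/1350*1/3 + 131/675*1/15 = 3041/10125
  d_3[s_2] = 407/1350*2/15 + 38/135*1/3 + 301/1350*1/15 + 131/675*8/15 = 5111/20250
  d_3[s_3] = 407/1350*1/3 + 38/135*2/15 + 301/1350*7/15 + 131/675*1/15 = 2582/10125
  d_3[s_4] = 407/1350*1/5 + 38/135*2/15 + 301/1350*2/15 + 131/675*1/3 = 3893/20250
d_3 = (s_1=3041/10125, s_2=5111/20250, s_3=2582/10125, s_4=3893/20250)

Answer: 3041/10125 5111/20250 2582/10125 3893/20250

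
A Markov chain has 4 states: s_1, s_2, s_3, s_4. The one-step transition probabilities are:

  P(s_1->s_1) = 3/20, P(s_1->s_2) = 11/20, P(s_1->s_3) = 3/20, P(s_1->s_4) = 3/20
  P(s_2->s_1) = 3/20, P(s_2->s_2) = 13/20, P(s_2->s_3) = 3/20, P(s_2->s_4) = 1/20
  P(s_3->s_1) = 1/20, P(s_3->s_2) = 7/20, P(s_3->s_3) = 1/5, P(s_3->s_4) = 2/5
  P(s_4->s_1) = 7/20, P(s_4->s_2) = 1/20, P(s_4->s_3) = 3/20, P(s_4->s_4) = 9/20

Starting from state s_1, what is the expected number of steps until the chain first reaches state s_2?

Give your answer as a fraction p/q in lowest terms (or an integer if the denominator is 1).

Answer: 2660/1019

Derivation:
Let h_i = expected steps to first reach s_2 from state i.
Boundary: h_s_2 = 0.
First-step equations for the other states:
  h_s_1 = 1 + 3/20*h_s_1 + 11/20*h_s_2 + 3/20*h_s_3 + 3/20*h_s_4
  h_s_3 = 1 + 1/20*h_s_1 + 7/20*h_s_2 + 1/5*h_s_3 + 2/5*h_s_4
  h_s_4 = 1 + 7/20*h_s_1 + 1/20*h_s_2 + 3/20*h_s_3 + 9/20*h_s_4

Substituting h_s_2 = 0 and rearranging gives the linear system (I - Q) h = 1:
  [17/20, -3/20, -3/20] . (h_s_1, h_s_3, h_s_4) = 1
  [-1/20, 4/5, -2/5] . (h_s_1, h_s_3, h_s_4) = 1
  [-7/20, -3/20, 11/20] . (h_s_1, h_s_3, h_s_4) = 1

Solving yields:
  h_s_1 = 2660/1019
  h_s_3 = 3720/1019
  h_s_4 = 4560/1019

Starting state is s_1, so the expected hitting time is h_s_1 = 2660/1019.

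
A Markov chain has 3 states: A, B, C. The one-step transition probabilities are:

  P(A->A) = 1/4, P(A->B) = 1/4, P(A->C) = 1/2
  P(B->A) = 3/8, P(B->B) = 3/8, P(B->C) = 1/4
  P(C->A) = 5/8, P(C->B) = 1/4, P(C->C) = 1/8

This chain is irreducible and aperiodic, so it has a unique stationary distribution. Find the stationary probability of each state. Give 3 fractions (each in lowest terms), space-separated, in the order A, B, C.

The stationary distribution satisfies pi = pi * P, i.e.:
  pi_A = 1/4*pi_A + 3/8*pi_B + 5/8*pi_C
  pi_B = 1/4*pi_A + 3/8*pi_B + 1/4*pi_C
  pi_C = 1/2*pi_A + 1/4*pi_B + 1/8*pi_C
with normalization: pi_A + pi_B + pi_C = 1.

Using the first 2 balance equations plus normalization, the linear system A*pi = b is:
  [-3/4, 3/8, 5/8] . pi = 0
  [1/4, -5/8, 1/4] . pi = 0
  [1, 1, 1] . pi = 1

Solving yields:
  pi_A = 31/77
  pi_B = 2/7
  pi_C = 24/77

Verification (pi * P):
  31/77*1/4 + 2/7*3/8 + 24/77*5/8 = 31/77 = pi_A  (ok)
  31/77*1/4 + 2/7*3/8 + 24/77*1/4 = 2/7 = pi_B  (ok)
  31/77*1/2 + 2/7*1/4 + 24/77*1/8 = 24/77 = pi_C  (ok)

Answer: 31/77 2/7 24/77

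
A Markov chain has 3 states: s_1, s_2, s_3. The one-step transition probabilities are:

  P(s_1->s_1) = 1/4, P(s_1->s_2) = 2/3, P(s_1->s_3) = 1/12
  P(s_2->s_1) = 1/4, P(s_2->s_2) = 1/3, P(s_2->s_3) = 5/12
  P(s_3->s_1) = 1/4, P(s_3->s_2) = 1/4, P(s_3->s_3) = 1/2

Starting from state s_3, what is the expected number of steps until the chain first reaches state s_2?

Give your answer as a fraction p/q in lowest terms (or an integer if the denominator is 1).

Let h_i = expected steps to first reach s_2 from state i.
Boundary: h_s_2 = 0.
First-step equations for the other states:
  h_s_1 = 1 + 1/4*h_s_1 + 2/3*h_s_2 + 1/12*h_s_3
  h_s_3 = 1 + 1/4*h_s_1 + 1/4*h_s_2 + 1/2*h_s_3

Substituting h_s_2 = 0 and rearranging gives the linear system (I - Q) h = 1:
  [3/4, -1/12] . (h_s_1, h_s_3) = 1
  [-1/4, 1/2] . (h_s_1, h_s_3) = 1

Solving yields:
  h_s_1 = 28/17
  h_s_3 = 48/17

Starting state is s_3, so the expected hitting time is h_s_3 = 48/17.

Answer: 48/17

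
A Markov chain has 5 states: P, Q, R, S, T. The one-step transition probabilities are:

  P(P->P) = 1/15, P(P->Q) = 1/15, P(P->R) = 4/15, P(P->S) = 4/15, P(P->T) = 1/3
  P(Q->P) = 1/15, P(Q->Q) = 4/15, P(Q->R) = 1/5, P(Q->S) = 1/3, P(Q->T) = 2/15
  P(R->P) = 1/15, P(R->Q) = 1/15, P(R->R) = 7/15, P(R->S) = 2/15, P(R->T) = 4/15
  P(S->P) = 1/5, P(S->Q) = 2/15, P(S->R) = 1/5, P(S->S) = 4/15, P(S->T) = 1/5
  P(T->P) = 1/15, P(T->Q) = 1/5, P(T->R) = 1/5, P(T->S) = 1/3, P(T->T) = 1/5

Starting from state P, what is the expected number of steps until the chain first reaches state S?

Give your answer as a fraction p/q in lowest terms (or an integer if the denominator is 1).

Let h_i = expected steps to first reach S from state i.
Boundary: h_S = 0.
First-step equations for the other states:
  h_P = 1 + 1/15*h_P + 1/15*h_Q + 4/15*h_R + 4/15*h_S + 1/3*h_T
  h_Q = 1 + 1/15*h_P + 4/15*h_Q + 1/5*h_R + 1/3*h_S + 2/15*h_T
  h_R = 1 + 1/15*h_P + 1/15*h_Q + 7/15*h_R + 2/15*h_S + 4/15*h_T
  h_T = 1 + 1/15*h_P + 1/5*h_Q + 1/5*h_R + 1/3*h_S + 1/5*h_T

Substituting h_S = 0 and rearranging gives the linear system (I - Q) h = 1:
  [14/15, -1/15, -4/15, -1/3] . (h_P, h_Q, h_R, h_T) = 1
  [-1/15, 11/15, -1/5, -2/15] . (h_P, h_Q, h_R, h_T) = 1
  [-1/15, -1/15, 8/15, -4/15] . (h_P, h_Q, h_R, h_T) = 1
  [-1/15, -1/5, -1/5, 4/5] . (h_P, h_Q, h_R, h_T) = 1

Solving yields:
  h_P = 2685/676
  h_Q = 2475/676
  h_R = 1575/338
  h_T = 2475/676

Starting state is P, so the expected hitting time is h_P = 2685/676.

Answer: 2685/676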